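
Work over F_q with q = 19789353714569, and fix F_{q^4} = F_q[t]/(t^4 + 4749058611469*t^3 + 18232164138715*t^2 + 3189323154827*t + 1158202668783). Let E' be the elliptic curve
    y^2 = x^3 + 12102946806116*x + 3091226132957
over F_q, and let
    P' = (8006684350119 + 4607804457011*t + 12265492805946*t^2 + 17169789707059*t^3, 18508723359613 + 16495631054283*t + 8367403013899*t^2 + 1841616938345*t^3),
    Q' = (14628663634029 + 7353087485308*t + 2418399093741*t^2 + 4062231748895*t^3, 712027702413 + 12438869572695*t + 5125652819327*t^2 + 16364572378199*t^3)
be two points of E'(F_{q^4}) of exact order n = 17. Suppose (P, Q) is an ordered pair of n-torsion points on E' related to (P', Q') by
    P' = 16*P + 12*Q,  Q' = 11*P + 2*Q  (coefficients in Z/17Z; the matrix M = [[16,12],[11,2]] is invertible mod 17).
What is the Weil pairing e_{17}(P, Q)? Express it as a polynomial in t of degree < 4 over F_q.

e_{17} is bilinear + alternating on E[17], so e_{17}(16*P + 12*Q, 11*P + 2*Q) = e_{17}(P,Q)^(16*2-12*11).
Inverting 2 mod 17: 9. Thus e_{17}(P,Q) = e(P',Q')^{9}.
Build f_{17,P'} and f_{17,Q'} via the 5-bit ladder of 17=10001_2; evaluate at shifted divisors; quotient in F_{19789353714569^4}.
So e_{17}(P',Q') = 13235952389993 + 13137959732190*t + 5870131986708*t^2 + 5180597171955*t^3.
(13235952389993 + 13137959732190*t + 5870131986708*t^2 + 5180597171955*t^3)^{9} mod (19789353714569,f) = 11365742379972 + 11623465584709*t + 17002871635276*t^2 + 7238716409088*t^3.

11365742379972 + 11623465584709*t + 17002871635276*t^2 + 7238716409088*t^3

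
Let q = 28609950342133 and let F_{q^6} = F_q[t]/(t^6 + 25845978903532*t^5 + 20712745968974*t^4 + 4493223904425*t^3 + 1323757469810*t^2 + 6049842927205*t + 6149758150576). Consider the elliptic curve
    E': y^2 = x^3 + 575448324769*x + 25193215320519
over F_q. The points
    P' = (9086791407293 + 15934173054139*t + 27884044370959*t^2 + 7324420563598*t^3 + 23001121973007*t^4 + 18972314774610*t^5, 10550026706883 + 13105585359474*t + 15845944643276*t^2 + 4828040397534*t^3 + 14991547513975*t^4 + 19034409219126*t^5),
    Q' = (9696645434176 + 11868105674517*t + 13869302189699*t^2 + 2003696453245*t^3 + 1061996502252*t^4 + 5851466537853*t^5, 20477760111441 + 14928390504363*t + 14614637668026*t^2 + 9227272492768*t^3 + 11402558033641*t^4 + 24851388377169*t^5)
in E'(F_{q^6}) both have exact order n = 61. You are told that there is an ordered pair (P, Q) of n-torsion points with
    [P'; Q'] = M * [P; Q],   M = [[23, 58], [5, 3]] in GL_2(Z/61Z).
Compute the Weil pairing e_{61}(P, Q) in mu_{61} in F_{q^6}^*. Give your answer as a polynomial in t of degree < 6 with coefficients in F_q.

e_{61} is bilinear + alternating on E[61], so e_{61}(23*P + 58*Q, 5*P + 3*Q) = e_{61}(P,Q)^(23*3-58*5).
So e_{61}(P,Q) = e_{61}(P',Q')^{8}, since 23*8 = 1 mod 61.
n = 61 = (111101)_2 (6 bits, wt 5); accumulate f_{61,P'}(Q'+S)/f_{61,P'}(S) along the 5-step ladder.
e_{61}(P',Q') = 15118050260628 + 16936393751807*t + 4592421843628*t^2 + 7940773761129*t^3 + 21492269736913*t^4 + 26030473617262*t^5.
Finally e_{61}(P,Q) = 25863576027874 + 21925117676923*t + 4365596939579*t^2 + 4779582476966*t^3 + 6196154185402*t^4 + 2577085308163*t^5.

25863576027874 + 21925117676923*t + 4365596939579*t^2 + 4779582476966*t^3 + 6196154185402*t^4 + 2577085308163*t^5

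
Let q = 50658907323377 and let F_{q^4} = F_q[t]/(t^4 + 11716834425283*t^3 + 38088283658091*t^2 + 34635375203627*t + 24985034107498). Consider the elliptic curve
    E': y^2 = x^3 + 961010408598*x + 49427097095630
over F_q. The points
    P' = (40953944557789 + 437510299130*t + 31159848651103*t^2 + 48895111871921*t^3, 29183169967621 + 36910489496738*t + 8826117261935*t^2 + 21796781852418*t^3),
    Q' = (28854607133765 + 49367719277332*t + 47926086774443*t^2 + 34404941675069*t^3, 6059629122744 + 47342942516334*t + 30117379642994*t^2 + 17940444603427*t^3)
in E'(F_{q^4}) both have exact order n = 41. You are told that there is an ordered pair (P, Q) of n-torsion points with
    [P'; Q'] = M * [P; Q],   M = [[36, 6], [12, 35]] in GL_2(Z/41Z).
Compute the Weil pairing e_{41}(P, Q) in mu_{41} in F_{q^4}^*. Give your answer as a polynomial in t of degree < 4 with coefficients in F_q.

6263463613042 + 16405321580783*t + 2619180671914*t^2 + 29569596124979*t^3

Alternating bilinearity on E[41] (values in mu_{41} in F_{50658907323377^4}) gives e(P',Q') = e(P,Q)^det(M).
det(M) mod 41 = 40; its inverse in (Z/41)^* is 40 (check: 40*40 mod 41 = 1).
Build f_{41,P'} and f_{41,Q'} via the 6-bit ladder of 41=101001_2; evaluate at shifted divisors; quotient in F_{50658907323377^4}.
Result: e(P',Q') = 16407422575961 + 21624141098843*t + 25009356992489*t^2 + 15910557925624*t^3.
(16407422575961 + 21624141098843*t + 25009356992489*t^2 + 15910557925624*t^3)^{40} mod (50658907323377,f) = 6263463613042 + 16405321580783*t + 2619180671914*t^2 + 29569596124979*t^3.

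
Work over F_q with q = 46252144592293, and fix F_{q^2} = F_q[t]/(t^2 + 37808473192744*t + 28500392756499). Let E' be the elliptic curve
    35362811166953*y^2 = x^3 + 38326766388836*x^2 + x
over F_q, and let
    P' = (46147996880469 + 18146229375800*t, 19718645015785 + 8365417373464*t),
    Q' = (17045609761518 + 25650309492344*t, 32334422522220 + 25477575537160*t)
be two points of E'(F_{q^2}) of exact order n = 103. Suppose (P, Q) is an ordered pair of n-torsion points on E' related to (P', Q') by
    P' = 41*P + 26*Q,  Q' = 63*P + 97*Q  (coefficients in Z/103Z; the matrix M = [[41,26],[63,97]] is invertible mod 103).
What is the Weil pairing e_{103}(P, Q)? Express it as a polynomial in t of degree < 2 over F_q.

4982296603745 + 564969375642*t

The 103-Weil pairing on E[103] over F_{46252144592293} is alternating-bilinear: e_{103}(P',Q') = e_{103}(P,Q)^det(M).
So e_{103}(P,Q) = e_{103}(P',Q')^{24}, since 73*24 = 1 mod 103.
Set x_W=5813803756778*u+40535167950946, y_W=5813803756778*v; then E': y_W^2=x_W^3+11134575933959.
Double-and-add over 1100111: 7-1 doublings, 5-1 additions; each step l_{T,T}/v_{2T} or l_{T,P'}/v at Q'+S for random S.
Miller gives e_{103}(P',Q') = 43859688017978 + 9595685658954*t in F_{46252144592293^2}.
Raise to 24: e(P,Q) = 4982296603745 + 564969375642*t in mu_{103}.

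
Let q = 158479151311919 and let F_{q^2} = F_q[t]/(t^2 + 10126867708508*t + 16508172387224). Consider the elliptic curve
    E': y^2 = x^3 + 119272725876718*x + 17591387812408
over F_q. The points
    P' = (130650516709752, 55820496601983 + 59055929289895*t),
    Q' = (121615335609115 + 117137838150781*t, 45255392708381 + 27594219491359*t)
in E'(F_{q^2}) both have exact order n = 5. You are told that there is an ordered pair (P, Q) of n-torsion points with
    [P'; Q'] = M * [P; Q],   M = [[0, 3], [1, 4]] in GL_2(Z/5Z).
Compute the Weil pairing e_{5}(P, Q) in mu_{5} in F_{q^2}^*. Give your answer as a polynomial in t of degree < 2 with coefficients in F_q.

16001596058430 + 94122550599881*t

The 5-Weil pairing on E[5] over F_{158479151311919} is alternating-bilinear: e_{5}(P',Q') = e_{5}(P,Q)^det(M).
0*4 - 3*1 = -3; reduced mod 5: det = 2, inverse 3.
Double-and-add over 101: 3-1 doublings, 2-1 additions; each step l_{T,T}/v_{2T} or l_{T,P'}/v at Q'+S for random S.
Miller gives e_{5}(P',Q') = 122666666619096 + 67458929570602*t in F_{158479151311919^2}.
e_{5}(P,Q) = (122666666619096 + 67458929570602*t)^{3} = 16001596058430 + 94122550599881*t.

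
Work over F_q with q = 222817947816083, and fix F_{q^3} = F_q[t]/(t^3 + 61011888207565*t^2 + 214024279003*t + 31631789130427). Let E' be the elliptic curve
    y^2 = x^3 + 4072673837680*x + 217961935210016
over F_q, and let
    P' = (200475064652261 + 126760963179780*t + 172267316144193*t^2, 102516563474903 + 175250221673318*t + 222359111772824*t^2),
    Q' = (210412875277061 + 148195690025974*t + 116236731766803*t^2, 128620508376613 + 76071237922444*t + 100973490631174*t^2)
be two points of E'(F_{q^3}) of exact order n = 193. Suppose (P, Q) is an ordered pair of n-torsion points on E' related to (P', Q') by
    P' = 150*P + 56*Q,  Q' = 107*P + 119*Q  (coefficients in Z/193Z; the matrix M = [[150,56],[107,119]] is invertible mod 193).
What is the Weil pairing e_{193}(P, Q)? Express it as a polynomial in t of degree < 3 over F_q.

e_{193} is bilinear + alternating on E[193], so e_{193}(150*P + 56*Q, 107*P + 119*Q) = e_{193}(P,Q)^(150*119-56*107).
Hence e(P,Q) = e(P',Q')^{109} where 109 = 85^{-1} mod 193.
Run Miller on y^2=x^3+4072673837680*x+217961935210016 over F_{222817947816083}: ladder 11000001 (8 bits); e = f_P(D_Q)/f_Q(D_P).
So e_{193}(P',Q') = 56060899169168 + 100826900590540*t + 99224145052938*t^2.
(56060899169168 + 100826900590540*t + 99224145052938*t^2)^{109} mod (222817947816083,f) = 14127381290701 + 186655294908636*t + 76080371080915*t^2.

14127381290701 + 186655294908636*t + 76080371080915*t^2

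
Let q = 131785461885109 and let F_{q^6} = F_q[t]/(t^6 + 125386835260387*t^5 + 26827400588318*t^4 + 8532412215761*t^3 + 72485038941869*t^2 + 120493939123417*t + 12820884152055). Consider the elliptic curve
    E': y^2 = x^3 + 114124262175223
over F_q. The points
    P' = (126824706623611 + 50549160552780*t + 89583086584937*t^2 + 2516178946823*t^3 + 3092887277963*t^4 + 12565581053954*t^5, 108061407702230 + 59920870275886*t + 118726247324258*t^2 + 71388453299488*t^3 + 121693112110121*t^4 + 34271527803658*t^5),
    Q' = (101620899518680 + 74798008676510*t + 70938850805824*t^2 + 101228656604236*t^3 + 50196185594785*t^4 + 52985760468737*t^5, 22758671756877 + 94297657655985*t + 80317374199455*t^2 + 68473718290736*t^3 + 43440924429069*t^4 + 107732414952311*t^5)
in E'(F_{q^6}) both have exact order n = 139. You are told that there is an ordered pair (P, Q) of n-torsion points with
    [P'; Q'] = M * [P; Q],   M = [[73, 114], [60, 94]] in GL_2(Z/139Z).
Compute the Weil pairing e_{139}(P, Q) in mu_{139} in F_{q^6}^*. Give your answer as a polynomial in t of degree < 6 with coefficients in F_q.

12772768394092 + 16118645944533*t + 121967407621247*t^2 + 30797523838153*t^3 + 37556775084592*t^4 + 76138308066906*t^5

Under M = [[73,114],[60,94]] in GL_2(Z/139), e_{139}(P',Q') = e_{139}(P,Q)^(73*94-114*60 mod 139).
So e_{139}(P,Q) = e_{139}(P',Q')^{19}, since 22*19 = 1 mod 139.
Miller loop for e_{139} over F_{131785461885109^6}: bits of 139 = 10001011; 7 double steps + 3 add steps, l/v at each.
e_{139}(P',Q') = 32752603799889 + 16789268204820*t + 23593920305684*t^2 + 66534551318005*t^3 + 112617936581590*t^4 + 66735632425241*t^5.
Hence e(P,Q) = 12772768394092 + 16118645944533*t + 121967407621247*t^2 + 30797523838153*t^3 + 37556775084592*t^4 + 76138308066906*t^5 in F_{131785461885109^6}^*.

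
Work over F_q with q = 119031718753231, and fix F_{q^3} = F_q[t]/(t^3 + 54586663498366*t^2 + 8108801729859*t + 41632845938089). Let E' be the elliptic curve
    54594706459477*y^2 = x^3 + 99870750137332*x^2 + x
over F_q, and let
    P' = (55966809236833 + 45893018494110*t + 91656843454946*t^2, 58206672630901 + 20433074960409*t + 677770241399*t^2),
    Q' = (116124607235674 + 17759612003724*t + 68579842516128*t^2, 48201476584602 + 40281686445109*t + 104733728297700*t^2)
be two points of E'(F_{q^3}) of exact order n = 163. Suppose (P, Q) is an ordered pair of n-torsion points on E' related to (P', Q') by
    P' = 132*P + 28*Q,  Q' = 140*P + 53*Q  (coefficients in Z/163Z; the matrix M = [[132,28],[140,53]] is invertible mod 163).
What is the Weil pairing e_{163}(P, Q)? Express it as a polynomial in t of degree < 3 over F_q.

The 163-Weil pairing on E[163] over F_{119031718753231} is alternating-bilinear: e_{163}(P',Q') = e_{163}(P,Q)^det(M).
So e_{163}(P,Q) = e_{163}(P',Q')^{31}, since 142*31 = 1 mod 163.
Montgomery->Weierstrass: x_W = 2302678478497*x+45639873813412, y_W=2302678478497*y on F_{119031718753231}; lands on y^2=x^3+54146202099614*x+111890548454232.
Double-and-add over 10100011: 8-1 doublings, 4-1 additions; each step l_{T,T}/v_{2T} or l_{T,P'}/v at Q'+S for random S.
e_{163}(P',Q') = 54870235620092 + 96610122106180*t + 55221367380848*t^2.
e_{163}(P,Q) = (54870235620092 + 96610122106180*t + 55221367380848*t^2)^{31} = 90854983977711 + 114323865045253*t + 111184911053575*t^2.

90854983977711 + 114323865045253*t + 111184911053575*t^2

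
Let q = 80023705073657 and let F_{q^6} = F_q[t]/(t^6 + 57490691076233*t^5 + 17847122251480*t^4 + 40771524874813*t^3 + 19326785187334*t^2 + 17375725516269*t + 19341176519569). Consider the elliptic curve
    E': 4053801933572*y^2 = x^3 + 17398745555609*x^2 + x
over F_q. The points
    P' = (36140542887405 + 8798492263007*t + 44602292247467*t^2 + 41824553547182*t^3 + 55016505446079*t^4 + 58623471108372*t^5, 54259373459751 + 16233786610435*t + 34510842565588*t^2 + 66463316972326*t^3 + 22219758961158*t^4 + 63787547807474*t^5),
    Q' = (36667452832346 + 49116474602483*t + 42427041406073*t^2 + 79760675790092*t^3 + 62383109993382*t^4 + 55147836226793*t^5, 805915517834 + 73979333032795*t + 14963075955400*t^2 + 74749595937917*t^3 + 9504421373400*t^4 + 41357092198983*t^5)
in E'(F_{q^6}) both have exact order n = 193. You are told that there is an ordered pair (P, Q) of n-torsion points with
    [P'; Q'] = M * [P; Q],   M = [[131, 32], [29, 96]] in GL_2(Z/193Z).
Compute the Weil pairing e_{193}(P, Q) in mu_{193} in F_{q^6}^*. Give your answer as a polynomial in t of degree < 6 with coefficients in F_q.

42186699801526 + 60780230023672*t + 74107944758553*t^2 + 78630759815921*t^3 + 55779559253161*t^4 + 2601338129208*t^5

Since e_{193}(P,P)=e_{193}(Q,Q)=1 and e_{193}(Q,P)=e_{193}(P,Q)^{-1}, expanding e_{193}(131*P + 32*Q,29*P + 96*Q) leaves e(P,Q)^det(M).
131*96 - 32*29 = 11648; reduced mod 193: det = 68, inverse 88.
Montgomery->Weierstrass: x_W = 37530286284492*x+12139209144531, y_W=37530286284492*y on F_{80023705073657}; lands on y^2=x^3+55548332275092*x+61674436749126.
8-bit Miller (11000001) on E'/F_{80023705073657} with a'=55548332275092, b'=61674436749126: accumulate tangent/chord ratios at Q'+S and P'+S'.
Miller gives e_{193}(P',Q') = 69147949844936 + 5040180905638*t + 7520892294868*t^2 + 76372411272948*t^3 + 32580634185020*t^4 + 61946225420081*t^5 in F_{80023705073657^6}.
Finally e_{193}(P,Q) = 42186699801526 + 60780230023672*t + 74107944758553*t^2 + 78630759815921*t^3 + 55779559253161*t^4 + 2601338129208*t^5.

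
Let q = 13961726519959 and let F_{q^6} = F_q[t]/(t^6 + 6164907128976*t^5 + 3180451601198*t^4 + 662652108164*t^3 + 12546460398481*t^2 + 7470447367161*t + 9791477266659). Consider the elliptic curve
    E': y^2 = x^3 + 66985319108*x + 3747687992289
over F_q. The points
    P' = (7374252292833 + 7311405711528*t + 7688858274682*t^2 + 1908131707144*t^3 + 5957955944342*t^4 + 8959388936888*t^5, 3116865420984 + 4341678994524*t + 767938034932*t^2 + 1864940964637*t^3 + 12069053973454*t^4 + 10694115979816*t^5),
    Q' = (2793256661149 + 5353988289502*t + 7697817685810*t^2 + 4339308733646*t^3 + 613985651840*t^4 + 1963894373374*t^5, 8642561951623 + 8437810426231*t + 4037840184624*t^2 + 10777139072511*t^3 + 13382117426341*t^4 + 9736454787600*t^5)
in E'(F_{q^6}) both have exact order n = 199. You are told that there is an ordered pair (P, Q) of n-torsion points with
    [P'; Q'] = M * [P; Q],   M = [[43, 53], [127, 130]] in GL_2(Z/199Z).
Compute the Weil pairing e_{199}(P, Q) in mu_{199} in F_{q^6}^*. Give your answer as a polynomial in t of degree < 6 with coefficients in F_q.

Alternating bilinearity on E[199] (values in mu_{199} in F_{13961726519959^6}) gives e(P',Q') = e(P,Q)^det(M).
det M = 43*130 - 53*127 = -1141 = 53 (mod 199); 53^{-1} = 184 (mod 199).
Miller loop for e_{199} over F_{13961726519959^6}: bits of 199 = 11000111; 7 double steps + 4 add steps, l/v at each.
f_P(D_Q)/f_Q(D_P) = 7866485074714 + 2827053080508*t + 13410770911292*t^2 + 12322015335992*t^3 + 4409053306263*t^4 + 7054770915207*t^5.
Finally e_{199}(P,Q) = 11053778782848 + 2186405691587*t + 1235488523695*t^2 + 13917475526338*t^3 + 6534261062098*t^4 + 2073995622558*t^5.

11053778782848 + 2186405691587*t + 1235488523695*t^2 + 13917475526338*t^3 + 6534261062098*t^4 + 2073995622558*t^5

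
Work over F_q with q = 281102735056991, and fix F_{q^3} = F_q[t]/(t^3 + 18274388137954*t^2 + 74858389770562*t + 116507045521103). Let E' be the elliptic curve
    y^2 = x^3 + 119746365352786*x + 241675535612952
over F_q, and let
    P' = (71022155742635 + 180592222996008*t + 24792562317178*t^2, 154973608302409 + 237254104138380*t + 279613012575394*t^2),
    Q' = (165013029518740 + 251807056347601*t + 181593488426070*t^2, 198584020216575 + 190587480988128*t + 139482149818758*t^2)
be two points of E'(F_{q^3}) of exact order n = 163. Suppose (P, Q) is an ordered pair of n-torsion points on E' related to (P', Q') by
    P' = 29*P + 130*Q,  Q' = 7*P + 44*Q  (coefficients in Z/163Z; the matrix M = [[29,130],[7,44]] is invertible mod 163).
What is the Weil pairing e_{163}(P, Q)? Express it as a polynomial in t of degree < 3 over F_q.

e_{163}(aP+bQ,cP+dQ) = e_{163}(P,Q)^(ad-bc); with (a,b,c,d)=(29,130,7,44) this gives the det-163 law.
So e_{163}(P,Q) = e_{163}(P',Q')^{53}, since 40*53 = 1 mod 163.
Build f_{163,P'} and f_{163,Q'} via the 8-bit ladder of 163=10100011_2; evaluate at shifted divisors; quotient in F_{281102735056991^3}.
Result: e(P',Q') = 69552038404911 + 113094600044951*t + 251330280763459*t^2.
Thus e_{163}(P,Q) = 15910697569466 + 244049248710905*t + 58269211185866*t^2.

15910697569466 + 244049248710905*t + 58269211185866*t^2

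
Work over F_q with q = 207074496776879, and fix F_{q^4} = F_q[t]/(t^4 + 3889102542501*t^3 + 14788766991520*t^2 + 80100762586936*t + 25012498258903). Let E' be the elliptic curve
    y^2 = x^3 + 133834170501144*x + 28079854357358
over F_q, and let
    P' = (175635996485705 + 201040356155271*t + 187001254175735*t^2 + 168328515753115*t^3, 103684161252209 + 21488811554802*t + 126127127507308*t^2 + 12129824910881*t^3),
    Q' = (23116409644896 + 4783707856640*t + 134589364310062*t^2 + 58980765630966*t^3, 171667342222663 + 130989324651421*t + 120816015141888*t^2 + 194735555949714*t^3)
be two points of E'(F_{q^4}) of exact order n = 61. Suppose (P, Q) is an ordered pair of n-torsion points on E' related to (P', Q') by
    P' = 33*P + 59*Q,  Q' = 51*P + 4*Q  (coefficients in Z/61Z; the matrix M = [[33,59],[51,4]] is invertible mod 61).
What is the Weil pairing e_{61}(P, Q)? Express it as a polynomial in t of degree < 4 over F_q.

The 61-Weil pairing on E[61] over F_{207074496776879} is alternating-bilinear: e_{61}(P',Q') = e_{61}(P,Q)^det(M).
det M = 33*4 - 59*51 = -2877 = 51 (mod 61); 51^{-1} = 6 (mod 61).
6-bit Miller (111101) on E'/F_{207074496776879} with a'=133834170501144, b'=28079854357358: accumulate tangent/chord ratios at Q'+S and P'+S'.
The quotient is 199367713123622 + 28973964004002*t + 185402240884974*t^2 + 204781852280987*t^3.
Raise to 6: e(P,Q) = 58374834757867 + 141080668446227*t + 10119854853212*t^2 + 195836069065052*t^3 in mu_{61}.

58374834757867 + 141080668446227*t + 10119854853212*t^2 + 195836069065052*t^3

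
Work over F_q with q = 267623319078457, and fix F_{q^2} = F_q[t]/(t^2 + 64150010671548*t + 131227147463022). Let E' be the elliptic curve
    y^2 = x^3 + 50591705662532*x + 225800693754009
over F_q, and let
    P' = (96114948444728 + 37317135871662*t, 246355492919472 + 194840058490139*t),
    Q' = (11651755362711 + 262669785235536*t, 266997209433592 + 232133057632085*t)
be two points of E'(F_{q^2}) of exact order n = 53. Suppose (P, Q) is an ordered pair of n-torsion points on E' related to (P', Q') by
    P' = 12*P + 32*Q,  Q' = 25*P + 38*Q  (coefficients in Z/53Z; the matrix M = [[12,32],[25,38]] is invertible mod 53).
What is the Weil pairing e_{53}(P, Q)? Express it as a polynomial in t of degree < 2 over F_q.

Alternating bilinearity on E[53] (values in mu_{53} in F_{267623319078457^2}) gives e(P',Q') = e(P,Q)^det(M).
Hence e(P,Q) = e(P',Q')^{2} where 2 = 27^{-1} mod 53.
6-bit Miller (110101) on E'/F_{267623319078457} with a'=50591705662532, b'=225800693754009: accumulate tangent/chord ratios at Q'+S and P'+S'.
e_{53}(P',Q') = 199155978362680 + 97921474494210*t.
Hence e(P,Q) = 168066982297212 + 165153278763576*t in F_{267623319078457^2}^*.

168066982297212 + 165153278763576*t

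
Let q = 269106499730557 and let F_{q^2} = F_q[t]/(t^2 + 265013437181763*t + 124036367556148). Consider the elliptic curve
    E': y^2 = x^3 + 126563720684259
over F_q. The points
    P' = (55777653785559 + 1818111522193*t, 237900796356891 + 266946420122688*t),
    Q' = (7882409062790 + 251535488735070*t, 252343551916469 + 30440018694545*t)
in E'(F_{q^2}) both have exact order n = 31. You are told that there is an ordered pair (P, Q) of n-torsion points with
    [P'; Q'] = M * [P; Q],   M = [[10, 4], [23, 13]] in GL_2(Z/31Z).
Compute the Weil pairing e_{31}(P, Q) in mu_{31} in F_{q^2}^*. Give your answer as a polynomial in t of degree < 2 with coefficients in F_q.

259770866270060 + 112602144329845*t

e_{31}(aP+bQ,cP+dQ) = e_{31}(P,Q)^(ad-bc); with (a,b,c,d)=(10,4,23,13) this gives the det-31 law.
Inverting 7 mod 31: 9. Thus e_{31}(P,Q) = e(P',Q')^{9}.
5-bit Miller (11111) on E'/F_{269106499730557} with a'=0, b'=126563720684259: accumulate tangent/chord ratios at Q'+S and P'+S'.
So e_{31}(P',Q') = 46969282523727 + 52003956688214*t.
Thus e_{31}(P,Q) = 259770866270060 + 112602144329845*t.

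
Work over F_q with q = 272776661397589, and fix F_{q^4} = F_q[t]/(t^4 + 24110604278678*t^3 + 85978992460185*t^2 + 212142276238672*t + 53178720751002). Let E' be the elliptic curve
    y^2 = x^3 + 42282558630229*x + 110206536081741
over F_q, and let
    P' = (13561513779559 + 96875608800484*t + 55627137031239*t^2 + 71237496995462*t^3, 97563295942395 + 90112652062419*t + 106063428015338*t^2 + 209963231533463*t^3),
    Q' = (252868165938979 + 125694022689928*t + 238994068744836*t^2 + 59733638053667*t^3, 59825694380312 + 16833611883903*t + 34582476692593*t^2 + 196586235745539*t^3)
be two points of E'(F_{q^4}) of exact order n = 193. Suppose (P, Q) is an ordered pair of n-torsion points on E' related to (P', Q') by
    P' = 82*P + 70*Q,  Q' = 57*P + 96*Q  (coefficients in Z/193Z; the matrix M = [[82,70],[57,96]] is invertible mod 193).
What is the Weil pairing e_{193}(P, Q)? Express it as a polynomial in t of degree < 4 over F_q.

185609405445765 + 250105319043722*t + 221049675277492*t^2 + 44261789755535*t^3

Since e_{193}(P,P)=e_{193}(Q,Q)=1 and e_{193}(Q,P)=e_{193}(P,Q)^{-1}, expanding e_{193}(82*P + 70*Q,57*P + 96*Q) leaves e(P,Q)^det(M).
det(M) mod 193 = 22; its inverse in (Z/193)^* is 79 (check: 22*79 mod 193 = 1).
n = 193 = (11000001)_2 (8 bits, wt 3); accumulate f_{193,P'}(Q'+S)/f_{193,P'}(S) along the 7-step ladder.
So e_{193}(P',Q') = 60286385218956 + 111733696926995*t + 156362402157566*t^2 + 150292277871937*t^3.
Thus e_{193}(P,Q) = 185609405445765 + 250105319043722*t + 221049675277492*t^2 + 44261789755535*t^3.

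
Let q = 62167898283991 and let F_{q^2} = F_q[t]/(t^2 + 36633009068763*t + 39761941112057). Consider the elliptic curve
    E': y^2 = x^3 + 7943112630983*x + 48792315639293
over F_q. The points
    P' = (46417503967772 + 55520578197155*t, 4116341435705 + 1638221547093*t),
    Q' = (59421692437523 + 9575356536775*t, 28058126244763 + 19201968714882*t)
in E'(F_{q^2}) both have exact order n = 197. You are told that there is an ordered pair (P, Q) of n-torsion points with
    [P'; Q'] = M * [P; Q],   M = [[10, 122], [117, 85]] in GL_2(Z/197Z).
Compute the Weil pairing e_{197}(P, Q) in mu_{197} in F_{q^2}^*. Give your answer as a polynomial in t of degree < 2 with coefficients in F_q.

10655064223063 + 4154187094325*t

Alternating bilinearity on E[197] (values in mu_{197} in F_{62167898283991^2}) gives e(P',Q') = e(P,Q)^det(M).
Hence e(P,Q) = e(P',Q')^{7} where 7 = 169^{-1} mod 197.
n = 197 = (11000101)_2 (8 bits, wt 4); accumulate f_{197,P'}(Q'+S)/f_{197,P'}(S) along the 7-step ladder.
f_P(D_Q)/f_Q(D_P) = 20454075110276 + 39322965625533*t.
Finally e_{197}(P,Q) = 10655064223063 + 4154187094325*t.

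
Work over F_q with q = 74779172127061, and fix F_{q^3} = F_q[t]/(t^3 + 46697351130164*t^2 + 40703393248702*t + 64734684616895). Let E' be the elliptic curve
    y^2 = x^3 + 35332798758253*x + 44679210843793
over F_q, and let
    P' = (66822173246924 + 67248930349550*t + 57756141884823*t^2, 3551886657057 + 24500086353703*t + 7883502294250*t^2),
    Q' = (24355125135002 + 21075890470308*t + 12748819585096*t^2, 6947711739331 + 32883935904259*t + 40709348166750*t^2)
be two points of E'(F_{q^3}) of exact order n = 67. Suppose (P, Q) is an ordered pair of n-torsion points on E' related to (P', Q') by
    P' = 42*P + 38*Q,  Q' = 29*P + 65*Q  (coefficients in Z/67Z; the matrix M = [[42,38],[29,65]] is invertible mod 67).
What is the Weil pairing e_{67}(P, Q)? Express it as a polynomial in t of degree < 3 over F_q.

e_{67}(aP+bQ,cP+dQ) = e_{67}(P,Q)^(ad-bc); with (a,b,c,d)=(42,38,29,65) this gives the det-67 law.
det M = 42*65 - 38*29 = 1628 = 20 (mod 67); 20^{-1} = 57 (mod 67).
Build f_{67,P'} and f_{67,Q'} via the 7-bit ladder of 67=1000011_2; evaluate at shifted divisors; quotient in F_{74779172127061^3}.
f_P(D_Q)/f_Q(D_P) = 11817570696378 + 13927263377587*t + 61120456855748*t^2.
Finally e_{67}(P,Q) = 11058170330014 + 53711072014935*t + 47081402145449*t^2.

11058170330014 + 53711072014935*t + 47081402145449*t^2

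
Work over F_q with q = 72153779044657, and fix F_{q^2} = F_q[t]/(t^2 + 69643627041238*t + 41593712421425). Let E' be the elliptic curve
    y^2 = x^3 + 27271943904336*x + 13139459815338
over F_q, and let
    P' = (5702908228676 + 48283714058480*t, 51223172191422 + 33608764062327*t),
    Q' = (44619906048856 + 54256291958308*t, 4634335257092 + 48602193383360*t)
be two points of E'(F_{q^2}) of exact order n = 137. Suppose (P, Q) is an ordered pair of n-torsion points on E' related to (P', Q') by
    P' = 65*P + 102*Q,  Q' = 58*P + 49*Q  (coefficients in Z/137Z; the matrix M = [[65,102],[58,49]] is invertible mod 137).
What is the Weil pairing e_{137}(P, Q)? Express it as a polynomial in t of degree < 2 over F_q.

Alternating bilinearity on E[137] (values in mu_{137} in F_{72153779044657^2}) gives e(P',Q') = e(P,Q)^det(M).
Hence e(P,Q) = e(P',Q')^{61} where 61 = 9^{-1} mod 137.
Double-and-add over 10001001: 8-1 doublings, 3-1 additions; each step l_{T,T}/v_{2T} or l_{T,P'}/v at Q'+S for random S.
e_{137}(P',Q') = 21617510282301 + 3251108235182*t.
Thus e_{137}(P,Q) = 53520265567991 + 19331521225872*t.

53520265567991 + 19331521225872*t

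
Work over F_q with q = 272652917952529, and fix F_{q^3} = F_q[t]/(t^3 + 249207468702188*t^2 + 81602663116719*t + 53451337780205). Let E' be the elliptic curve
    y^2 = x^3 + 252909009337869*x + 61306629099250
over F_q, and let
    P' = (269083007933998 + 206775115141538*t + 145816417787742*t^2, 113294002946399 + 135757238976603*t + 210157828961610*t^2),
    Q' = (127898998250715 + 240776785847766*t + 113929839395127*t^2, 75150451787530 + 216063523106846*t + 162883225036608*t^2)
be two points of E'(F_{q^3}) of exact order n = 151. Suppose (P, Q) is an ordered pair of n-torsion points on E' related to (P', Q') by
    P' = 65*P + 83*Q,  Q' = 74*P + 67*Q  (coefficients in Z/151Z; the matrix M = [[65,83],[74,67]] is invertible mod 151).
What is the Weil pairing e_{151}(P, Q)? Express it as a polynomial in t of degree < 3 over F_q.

e_{151}(aP+bQ,cP+dQ) = e_{151}(P,Q)^(ad-bc); with (a,b,c,d)=(65,83,74,67) this gives the det-151 law.
So e_{151}(P,Q) = e_{151}(P',Q')^{145}, since 25*145 = 1 mod 151.
Double-and-add over 10010111: 8-1 doublings, 5-1 additions; each step l_{T,T}/v_{2T} or l_{T,P'}/v at Q'+S for random S.
f_P(D_Q)/f_Q(D_P) = 52790622300536 + 257560027343989*t + 42603667675300*t^2.
Thus e_{151}(P,Q) = 134363753823637 + 111395250193047*t + 53288025061309*t^2.

134363753823637 + 111395250193047*t + 53288025061309*t^2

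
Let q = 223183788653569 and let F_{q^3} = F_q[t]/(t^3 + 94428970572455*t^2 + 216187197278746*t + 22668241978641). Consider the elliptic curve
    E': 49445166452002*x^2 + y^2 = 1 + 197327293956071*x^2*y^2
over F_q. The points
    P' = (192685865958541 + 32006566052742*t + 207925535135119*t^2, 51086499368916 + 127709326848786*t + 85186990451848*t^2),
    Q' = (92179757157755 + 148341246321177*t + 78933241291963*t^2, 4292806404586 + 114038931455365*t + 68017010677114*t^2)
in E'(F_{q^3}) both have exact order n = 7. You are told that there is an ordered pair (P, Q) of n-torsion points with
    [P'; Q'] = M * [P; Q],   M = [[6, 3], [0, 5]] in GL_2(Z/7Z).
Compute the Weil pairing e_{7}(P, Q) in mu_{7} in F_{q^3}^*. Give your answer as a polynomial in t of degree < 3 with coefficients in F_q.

171503739812836 + 62865500660355*t + 177967123584559*t^2

The 7-Weil pairing on E[7] over F_{223183788653569} is alternating-bilinear: e_{7}(P',Q') = e_{7}(P,Q)^det(M).
6*5 - 3*0 = 30; reduced mod 7: det = 2, inverse 4.
Map (x,y)_Ed via u=(1+y)/(1-y), v=(1+y)/((1-y)x) to Montgomery A=214448361182637,B=79661968685902; then to (a',b')=(0,200491501306891).
Build f_{7,P'} and f_{7,Q'} via the 3-bit ladder of 7=111_2; evaluate at shifted divisors; quotient in F_{223183788653569^3}.
So e_{7}(P',Q') = 62480650645139 + 145791826242767*t + 220026790004068*t^2.
Hence e(P,Q) = 171503739812836 + 62865500660355*t + 177967123584559*t^2 in F_{223183788653569^3}^*.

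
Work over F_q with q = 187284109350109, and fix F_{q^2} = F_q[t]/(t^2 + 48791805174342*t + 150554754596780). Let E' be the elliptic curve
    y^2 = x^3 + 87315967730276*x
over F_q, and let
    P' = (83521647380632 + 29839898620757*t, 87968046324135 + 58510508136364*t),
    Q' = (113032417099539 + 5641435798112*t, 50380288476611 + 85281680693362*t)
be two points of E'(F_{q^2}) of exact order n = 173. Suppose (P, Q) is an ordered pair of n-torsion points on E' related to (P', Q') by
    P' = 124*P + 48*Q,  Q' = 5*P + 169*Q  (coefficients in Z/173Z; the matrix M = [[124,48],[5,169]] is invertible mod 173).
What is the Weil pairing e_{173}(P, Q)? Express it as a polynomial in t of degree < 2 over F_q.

49125808507482 + 129338519384640*t

Since e_{173}(P,P)=e_{173}(Q,Q)=1 and e_{173}(Q,P)=e_{173}(P,Q)^{-1}, expanding e_{173}(124*P + 48*Q,5*P + 169*Q) leaves e(P,Q)^det(M).
So e_{173}(P,Q) = e_{173}(P',Q')^{114}, since 129*114 = 1 mod 173.
Double-and-add over 10101101: 8-1 doublings, 5-1 additions; each step l_{T,T}/v_{2T} or l_{T,P'}/v at Q'+S for random S.
So e_{173}(P',Q') = 54327038555194 + 64069360681485*t.
Raise to 114: e(P,Q) = 49125808507482 + 129338519384640*t in mu_{173}.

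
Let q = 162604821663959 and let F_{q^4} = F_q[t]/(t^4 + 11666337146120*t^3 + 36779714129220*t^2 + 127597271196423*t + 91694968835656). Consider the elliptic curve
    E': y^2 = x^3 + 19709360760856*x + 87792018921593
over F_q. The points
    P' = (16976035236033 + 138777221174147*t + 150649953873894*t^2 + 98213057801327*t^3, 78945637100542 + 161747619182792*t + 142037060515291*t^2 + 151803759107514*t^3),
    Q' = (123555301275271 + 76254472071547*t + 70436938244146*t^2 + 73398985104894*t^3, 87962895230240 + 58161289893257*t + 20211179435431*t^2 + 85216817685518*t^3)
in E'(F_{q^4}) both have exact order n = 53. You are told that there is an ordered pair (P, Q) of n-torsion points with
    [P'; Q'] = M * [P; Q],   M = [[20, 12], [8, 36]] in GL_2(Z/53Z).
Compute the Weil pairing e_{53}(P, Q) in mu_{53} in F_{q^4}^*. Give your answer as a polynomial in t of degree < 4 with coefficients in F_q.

Since e_{53}(P,P)=e_{53}(Q,Q)=1 and e_{53}(Q,P)=e_{53}(P,Q)^{-1}, expanding e_{53}(20*P + 12*Q,8*P + 36*Q) leaves e(P,Q)^det(M).
Hence e(P,Q) = e(P',Q')^{22} where 22 = 41^{-1} mod 53.
n = 53 = (110101)_2 (6 bits, wt 4); accumulate f_{53,P'}(Q'+S)/f_{53,P'}(S) along the 5-step ladder.
Miller gives e_{53}(P',Q') = 48245045253038 + 115473452121291*t + 88268263103857*t^2 + 63659774257681*t^3 in F_{162604821663959^4}.
(48245045253038 + 115473452121291*t + 88268263103857*t^2 + 63659774257681*t^3)^{22} mod (162604821663959,f) = 21217411401628 + 47895079326169*t + 4747856764490*t^2 + 109153131355361*t^3.

21217411401628 + 47895079326169*t + 4747856764490*t^2 + 109153131355361*t^3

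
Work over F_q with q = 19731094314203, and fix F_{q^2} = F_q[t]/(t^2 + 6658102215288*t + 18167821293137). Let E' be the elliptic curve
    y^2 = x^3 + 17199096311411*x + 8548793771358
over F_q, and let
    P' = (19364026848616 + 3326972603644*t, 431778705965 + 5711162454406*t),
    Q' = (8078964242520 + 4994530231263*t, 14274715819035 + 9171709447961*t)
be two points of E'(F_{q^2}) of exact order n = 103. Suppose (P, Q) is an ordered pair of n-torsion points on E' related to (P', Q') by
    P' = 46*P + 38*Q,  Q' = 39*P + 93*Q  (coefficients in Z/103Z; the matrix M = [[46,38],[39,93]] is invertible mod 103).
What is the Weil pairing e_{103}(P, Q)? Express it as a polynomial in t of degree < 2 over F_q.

9762569790627 + 3169798815957*t

Alternating bilinearity on E[103] (values in mu_{103} in F_{19731094314203^2}) gives e(P',Q') = e(P,Q)^det(M).
46*93 - 38*39 = 2796; reduced mod 103: det = 15, inverse 55.
7-bit Miller (1100111) on E'/F_{19731094314203} with a'=17199096311411, b'=8548793771358: accumulate tangent/chord ratios at Q'+S and P'+S'.
The quotient is 10083810858192 + 12425435051264*t.
Hence e(P,Q) = 9762569790627 + 3169798815957*t in F_{19731094314203^2}^*.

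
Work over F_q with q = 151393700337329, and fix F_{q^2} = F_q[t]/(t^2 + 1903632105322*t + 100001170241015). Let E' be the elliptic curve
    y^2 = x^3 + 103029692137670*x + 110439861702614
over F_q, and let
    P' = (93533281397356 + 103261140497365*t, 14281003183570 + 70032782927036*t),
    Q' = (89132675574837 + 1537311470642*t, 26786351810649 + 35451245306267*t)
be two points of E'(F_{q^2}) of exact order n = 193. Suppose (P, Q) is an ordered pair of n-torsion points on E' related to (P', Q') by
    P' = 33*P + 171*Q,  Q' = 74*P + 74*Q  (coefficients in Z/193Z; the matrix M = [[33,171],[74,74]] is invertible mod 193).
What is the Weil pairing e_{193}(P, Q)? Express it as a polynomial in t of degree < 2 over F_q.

93066435379520 + 2487760934152*t

Alternating bilinearity on E[193] (values in mu_{193} in F_{151393700337329^2}) gives e(P',Q') = e(P,Q)^det(M).
So e_{193}(P,Q) = e_{193}(P',Q')^{159}, since 17*159 = 1 mod 193.
Miller loop for e_{193} over F_{151393700337329^2}: bits of 193 = 11000001; 7 double steps + 2 add steps, l/v at each.
So e_{193}(P',Q') = 72190469214705 + 105322730434508*t.
Raise to 159: e(P,Q) = 93066435379520 + 2487760934152*t in mu_{193}.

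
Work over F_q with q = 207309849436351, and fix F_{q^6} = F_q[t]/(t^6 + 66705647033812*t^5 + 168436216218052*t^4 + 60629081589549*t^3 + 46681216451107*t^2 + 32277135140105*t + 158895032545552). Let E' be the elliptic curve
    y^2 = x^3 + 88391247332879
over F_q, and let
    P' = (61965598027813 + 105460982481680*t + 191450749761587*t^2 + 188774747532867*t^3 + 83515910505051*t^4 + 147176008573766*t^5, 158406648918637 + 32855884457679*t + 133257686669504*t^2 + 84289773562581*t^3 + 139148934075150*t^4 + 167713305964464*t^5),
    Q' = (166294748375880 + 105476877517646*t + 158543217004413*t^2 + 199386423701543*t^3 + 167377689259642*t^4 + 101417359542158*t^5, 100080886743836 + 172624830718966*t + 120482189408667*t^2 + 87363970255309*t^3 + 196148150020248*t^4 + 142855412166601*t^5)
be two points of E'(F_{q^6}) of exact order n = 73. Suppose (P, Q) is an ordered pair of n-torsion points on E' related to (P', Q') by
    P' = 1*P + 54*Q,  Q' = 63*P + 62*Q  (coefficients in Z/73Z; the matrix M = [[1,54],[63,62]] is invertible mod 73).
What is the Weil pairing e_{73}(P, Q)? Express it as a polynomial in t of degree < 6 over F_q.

e_{73} is bilinear + alternating on E[73], so e_{73}(1*P + 54*Q, 63*P + 62*Q) = e_{73}(P,Q)^(1*62-54*63).
Inverting 18 mod 73: 69. Thus e_{73}(P,Q) = e(P',Q')^{69}.
Double-and-add over 1001001: 7-1 doublings, 3-1 additions; each step l_{T,T}/v_{2T} or l_{T,P'}/v at Q'+S for random S.
e_{73}(P',Q') = 101687538129698 + 81291404026579*t + 202279851440675*t^2 + 90076477162753*t^3 + 36358997586610*t^4 + 160334620598383*t^5.
Finally e_{73}(P,Q) = 147392125609862 + 117025372775705*t + 133068966160558*t^2 + 55555438047025*t^3 + 74953779130397*t^4 + 181764449069891*t^5.

147392125609862 + 117025372775705*t + 133068966160558*t^2 + 55555438047025*t^3 + 74953779130397*t^4 + 181764449069891*t^5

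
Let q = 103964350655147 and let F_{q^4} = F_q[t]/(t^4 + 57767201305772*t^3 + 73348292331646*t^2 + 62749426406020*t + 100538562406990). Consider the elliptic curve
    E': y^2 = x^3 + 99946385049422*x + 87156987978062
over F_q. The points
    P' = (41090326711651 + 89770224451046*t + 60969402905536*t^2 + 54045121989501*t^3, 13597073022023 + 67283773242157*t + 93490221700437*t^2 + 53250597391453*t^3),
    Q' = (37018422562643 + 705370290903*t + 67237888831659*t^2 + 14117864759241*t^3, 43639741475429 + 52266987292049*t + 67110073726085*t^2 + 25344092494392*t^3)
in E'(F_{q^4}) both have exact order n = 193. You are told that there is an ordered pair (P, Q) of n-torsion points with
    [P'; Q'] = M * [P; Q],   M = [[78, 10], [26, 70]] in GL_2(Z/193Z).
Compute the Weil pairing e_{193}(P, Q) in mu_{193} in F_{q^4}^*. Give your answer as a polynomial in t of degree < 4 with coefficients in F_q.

86141201007028 + 59631603737539*t + 24350496721212*t^2 + 65732755645797*t^3

e_{193} is bilinear + alternating on E[193], so e_{193}(78*P + 10*Q, 26*P + 70*Q) = e_{193}(P,Q)^(78*70-10*26).
det(M) mod 193 = 182; its inverse in (Z/193)^* is 35 (check: 182*35 mod 193 = 1).
n = 193 = (11000001)_2 (8 bits, wt 3); accumulate f_{193,P'}(Q'+S)/f_{193,P'}(S) along the 7-step ladder.
The quotient is 5741598932067 + 102036310479981*t + 11395636105561*t^2 + 18900611088057*t^3.
Hence e(P,Q) = 86141201007028 + 59631603737539*t + 24350496721212*t^2 + 65732755645797*t^3 in F_{103964350655147^4}^*.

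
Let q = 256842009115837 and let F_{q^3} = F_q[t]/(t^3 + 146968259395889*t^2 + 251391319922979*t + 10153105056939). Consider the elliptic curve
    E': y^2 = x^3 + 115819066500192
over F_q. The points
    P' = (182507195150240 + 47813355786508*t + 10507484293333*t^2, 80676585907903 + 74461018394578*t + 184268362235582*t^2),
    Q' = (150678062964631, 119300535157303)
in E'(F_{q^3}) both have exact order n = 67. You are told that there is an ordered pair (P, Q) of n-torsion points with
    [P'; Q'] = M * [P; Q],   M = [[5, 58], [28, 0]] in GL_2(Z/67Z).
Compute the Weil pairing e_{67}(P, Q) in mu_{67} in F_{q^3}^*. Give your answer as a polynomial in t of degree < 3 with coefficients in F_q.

Since e_{67}(P,P)=e_{67}(Q,Q)=1 and e_{67}(Q,P)=e_{67}(P,Q)^{-1}, expanding e_{67}(5*P + 58*Q,28*P) leaves e(P,Q)^det(M).
det M = 5*0 - 58*28 = -1624 = 51 (mod 67); 51^{-1} = 46 (mod 67).
7-bit Miller (1000011) on E'/F_{256842009115837} with a'=0, b'=115819066500192: accumulate tangent/chord ratios at Q'+S and P'+S'.
The quotient is 198796005119694 + 44826215207039*t + 172442888068217*t^2.
Hence e(P,Q) = 95000301683706 + 209579184245606*t + 182308008150239*t^2 in F_{256842009115837^3}^*.

95000301683706 + 209579184245606*t + 182308008150239*t^2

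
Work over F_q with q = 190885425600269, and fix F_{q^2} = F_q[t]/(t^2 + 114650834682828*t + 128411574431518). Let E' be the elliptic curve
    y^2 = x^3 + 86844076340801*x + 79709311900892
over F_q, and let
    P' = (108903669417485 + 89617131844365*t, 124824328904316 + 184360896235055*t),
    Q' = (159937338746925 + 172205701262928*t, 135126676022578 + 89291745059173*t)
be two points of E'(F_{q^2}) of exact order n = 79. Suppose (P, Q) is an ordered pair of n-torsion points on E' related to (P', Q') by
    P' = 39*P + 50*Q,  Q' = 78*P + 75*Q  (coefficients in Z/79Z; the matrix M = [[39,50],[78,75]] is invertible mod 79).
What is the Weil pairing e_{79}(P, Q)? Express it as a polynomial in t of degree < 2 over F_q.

e_{79}(aP+bQ,cP+dQ) = e_{79}(P,Q)^(ad-bc); with (a,b,c,d)=(39,50,78,75) this gives the det-79 law.
det(M) mod 79 = 52; its inverse in (Z/79)^* is 38 (check: 52*38 mod 79 = 1).
Build f_{79,P'} and f_{79,Q'} via the 7-bit ladder of 79=1001111_2; evaluate at shifted divisors; quotient in F_{190885425600269^2}.
e_{79}(P',Q') = 80131159254477 + 186894377035714*t.
Hence e(P,Q) = 168318795839286 + 62400422005052*t in F_{190885425600269^2}^*.

168318795839286 + 62400422005052*t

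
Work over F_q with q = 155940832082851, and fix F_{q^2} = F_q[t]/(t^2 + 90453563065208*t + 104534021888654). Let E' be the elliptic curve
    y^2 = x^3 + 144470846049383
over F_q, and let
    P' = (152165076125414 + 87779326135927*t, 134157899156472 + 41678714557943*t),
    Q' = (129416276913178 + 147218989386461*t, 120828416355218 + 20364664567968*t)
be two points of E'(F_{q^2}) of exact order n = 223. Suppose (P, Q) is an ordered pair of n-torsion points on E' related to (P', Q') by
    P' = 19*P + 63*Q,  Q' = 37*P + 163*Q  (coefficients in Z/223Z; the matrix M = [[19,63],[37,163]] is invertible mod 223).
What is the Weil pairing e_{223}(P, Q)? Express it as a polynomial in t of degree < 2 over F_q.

59572230265928 + 88409748726591*t

e_{223} is bilinear + alternating on E[223], so e_{223}(19*P + 63*Q, 37*P + 163*Q) = e_{223}(P,Q)^(19*163-63*37).
det M = 19*163 - 63*37 = 766 = 97 (mod 223); 97^{-1} = 23 (mod 223).
8-bit Miller (11011111) on E'/F_{155940832082851} with a'=0, b'=144470846049383: accumulate tangent/chord ratios at Q'+S and P'+S'.
Result: e(P',Q') = 29825140554309 + 52220671616326*t.
Finally e_{223}(P,Q) = 59572230265928 + 88409748726591*t.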